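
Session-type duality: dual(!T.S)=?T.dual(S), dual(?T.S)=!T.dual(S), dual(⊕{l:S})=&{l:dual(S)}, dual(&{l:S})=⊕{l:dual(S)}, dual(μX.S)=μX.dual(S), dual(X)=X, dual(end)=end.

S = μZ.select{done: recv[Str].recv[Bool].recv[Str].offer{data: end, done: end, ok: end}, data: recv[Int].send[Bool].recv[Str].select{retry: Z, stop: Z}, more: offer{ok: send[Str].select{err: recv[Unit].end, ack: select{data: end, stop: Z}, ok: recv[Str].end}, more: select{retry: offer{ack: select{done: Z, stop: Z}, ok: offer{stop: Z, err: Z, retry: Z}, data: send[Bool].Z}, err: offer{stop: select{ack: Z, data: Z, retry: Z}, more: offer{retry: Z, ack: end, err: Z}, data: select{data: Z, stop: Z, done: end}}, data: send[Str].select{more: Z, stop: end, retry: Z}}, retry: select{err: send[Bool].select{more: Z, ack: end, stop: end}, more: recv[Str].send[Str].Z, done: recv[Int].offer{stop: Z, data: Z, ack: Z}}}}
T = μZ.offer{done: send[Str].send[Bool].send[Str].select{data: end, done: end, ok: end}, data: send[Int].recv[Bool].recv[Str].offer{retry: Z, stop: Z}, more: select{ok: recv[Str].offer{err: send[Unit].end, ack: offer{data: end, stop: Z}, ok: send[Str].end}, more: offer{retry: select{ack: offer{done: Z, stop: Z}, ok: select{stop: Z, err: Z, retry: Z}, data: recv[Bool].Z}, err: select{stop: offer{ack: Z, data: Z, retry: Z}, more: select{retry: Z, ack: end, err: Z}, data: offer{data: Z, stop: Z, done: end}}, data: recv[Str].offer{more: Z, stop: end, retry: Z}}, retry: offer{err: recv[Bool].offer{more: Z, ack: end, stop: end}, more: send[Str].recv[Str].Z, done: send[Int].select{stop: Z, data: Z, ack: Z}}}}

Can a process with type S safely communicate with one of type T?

μZ vs μZ  match (μ self-dual)
  select{done,data,more} vs offer{done,data,more}  match label sets agree
    [done]
      recv[Str] vs send[Str]  match
        recv[Bool] vs send[Bool]  match
          recv[Str] vs send[Str]  match
            offer{data,done,ok} vs select{data,done,ok}  match label sets agree
              [data]
                end vs end  match
              [done]
                end vs end  match
              [ok]
                end vs end  match
    [data]
      recv[Int] vs send[Int]  match
        send[Bool] vs recv[Bool]  match
          recv[Str] vs recv[Str]  ✗ same direction on both sides — not dual

NO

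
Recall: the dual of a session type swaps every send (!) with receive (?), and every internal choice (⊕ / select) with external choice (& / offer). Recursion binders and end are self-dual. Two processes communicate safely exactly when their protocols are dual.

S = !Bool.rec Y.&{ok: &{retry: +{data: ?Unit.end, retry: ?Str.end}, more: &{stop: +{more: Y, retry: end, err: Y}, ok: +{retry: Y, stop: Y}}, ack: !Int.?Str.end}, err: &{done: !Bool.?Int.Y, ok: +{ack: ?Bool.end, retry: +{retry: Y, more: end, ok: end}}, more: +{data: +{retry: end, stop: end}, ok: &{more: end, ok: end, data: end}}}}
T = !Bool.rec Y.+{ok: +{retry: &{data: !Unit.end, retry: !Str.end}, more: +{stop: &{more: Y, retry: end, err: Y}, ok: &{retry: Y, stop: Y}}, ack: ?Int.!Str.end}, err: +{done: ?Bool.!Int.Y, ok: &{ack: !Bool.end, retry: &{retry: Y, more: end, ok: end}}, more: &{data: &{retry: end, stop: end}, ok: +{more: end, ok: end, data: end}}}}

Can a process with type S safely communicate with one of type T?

NO

!Bool ‖ !Bool  ✗ same direction on both sides — not dual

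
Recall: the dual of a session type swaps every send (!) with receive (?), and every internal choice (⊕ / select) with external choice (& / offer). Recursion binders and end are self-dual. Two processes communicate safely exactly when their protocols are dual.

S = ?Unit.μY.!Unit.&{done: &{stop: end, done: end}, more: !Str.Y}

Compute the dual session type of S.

!Unit.μY.?Unit.⊕{done: ⊕{stop: end, done: end}, more: ?Str.Y}

?Unit → !Unit
  μY → μY  (binder kept)
    !Unit → ?Unit
      &{done,more} → ⊕{done,more}  (external→internal)
        • done:
          &{stop,done} → ⊕{stop,done}  (external→internal)
            • stop:
              end self-dual
            • done:
              end self-dual
        • more:
          !Str → ?Str
            Y self-dual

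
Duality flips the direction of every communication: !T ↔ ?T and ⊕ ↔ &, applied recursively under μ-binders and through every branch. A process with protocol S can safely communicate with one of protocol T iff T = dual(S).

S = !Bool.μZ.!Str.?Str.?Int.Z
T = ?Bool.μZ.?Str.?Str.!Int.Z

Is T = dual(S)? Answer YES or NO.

NO

!Bool | ?Bool  ✓
  μZ | μZ  ✓ (μ self-dual)
    !Str | ?Str  ✓
      ?Str | ?Str  ✗ same direction on both sides — not dual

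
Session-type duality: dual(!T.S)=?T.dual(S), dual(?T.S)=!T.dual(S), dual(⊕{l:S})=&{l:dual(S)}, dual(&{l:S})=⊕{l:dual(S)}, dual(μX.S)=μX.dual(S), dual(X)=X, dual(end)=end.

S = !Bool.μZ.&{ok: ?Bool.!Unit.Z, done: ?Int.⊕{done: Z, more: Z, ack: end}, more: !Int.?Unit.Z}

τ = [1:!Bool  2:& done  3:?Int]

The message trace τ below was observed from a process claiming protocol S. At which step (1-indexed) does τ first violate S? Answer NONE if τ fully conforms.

NONE

[1] !Bool  match  residual = μZ.…
[2] & done  match  residual = ?Int.⊕{done: μZ.…, more: μZ.…, ack: end}
[3] ?Int  match  residual = ⊕{done: μZ.…, more: μZ.…, ack: end}
trace exhausted — no violation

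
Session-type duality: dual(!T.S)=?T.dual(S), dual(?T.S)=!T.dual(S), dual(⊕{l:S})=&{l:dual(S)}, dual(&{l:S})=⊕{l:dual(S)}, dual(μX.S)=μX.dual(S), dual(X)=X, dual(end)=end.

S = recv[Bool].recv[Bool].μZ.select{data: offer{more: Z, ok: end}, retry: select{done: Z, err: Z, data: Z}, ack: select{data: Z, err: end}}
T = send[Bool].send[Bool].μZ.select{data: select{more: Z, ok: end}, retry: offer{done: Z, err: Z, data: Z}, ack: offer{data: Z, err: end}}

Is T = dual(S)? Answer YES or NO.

recv[Bool] ‖ send[Bool]  ✓
  recv[Bool] ‖ send[Bool]  ✓
    μZ ‖ μZ  ✓ (rec unchanged)
      select{data,retry,ack} ‖ select{data,retry,ack}  ✗ choice polarity not flipped — not dual

NO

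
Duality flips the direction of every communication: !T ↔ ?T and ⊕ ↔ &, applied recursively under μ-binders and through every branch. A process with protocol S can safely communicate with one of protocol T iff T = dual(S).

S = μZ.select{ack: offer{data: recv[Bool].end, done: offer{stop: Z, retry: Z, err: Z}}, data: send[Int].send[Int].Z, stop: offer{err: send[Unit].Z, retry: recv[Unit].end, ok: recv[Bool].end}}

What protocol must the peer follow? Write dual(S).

μZ = μZ  (rec unchanged)
  select{ack,data,stop} = offer{ack,data,stop}  (⊕→&)
    [ack]
      offer{data,done} = select{data,done}  (external→internal)
        [data]
          recv[Bool] = send[Bool]
            end self-dual
        [done]
          offer{stop,retry,err} = select{stop,retry,err}  (external→internal)
            [stop]
              Z self-dual
            [retry]
              Z self-dual
            [err]
              Z self-dual
    [data]
      send[Int] = recv[Int]
        send[Int] = recv[Int]
          Z self-dual
    [stop]
      offer{err,retry,ok} = select{err,retry,ok}  (external→internal)
        [err]
          send[Unit] = recv[Unit]
            Z self-dual
        [retry]
          recv[Unit] = send[Unit]
            end self-dual
        [ok]
          recv[Bool] = send[Bool]
            end self-dual

μZ.offer{ack: select{data: send[Bool].end, done: select{stop: Z, retry: Z, err: Z}}, data: recv[Int].recv[Int].Z, stop: select{err: recv[Unit].Z, retry: send[Unit].end, ok: send[Bool].end}}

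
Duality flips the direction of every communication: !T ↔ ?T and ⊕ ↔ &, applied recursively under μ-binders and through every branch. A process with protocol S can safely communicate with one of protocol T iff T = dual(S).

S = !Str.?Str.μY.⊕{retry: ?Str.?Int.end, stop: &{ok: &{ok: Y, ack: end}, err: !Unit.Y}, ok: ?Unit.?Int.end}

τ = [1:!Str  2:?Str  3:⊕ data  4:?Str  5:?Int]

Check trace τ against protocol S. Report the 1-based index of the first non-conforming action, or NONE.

3

@1 !Str  ok  residual = ?Str.μY.…
@2 ?Str  ok  residual = μY.…
@3 got ⊕ data, protocol expects ⊕ retry or ⊕ stop or ⊕ ok  ✗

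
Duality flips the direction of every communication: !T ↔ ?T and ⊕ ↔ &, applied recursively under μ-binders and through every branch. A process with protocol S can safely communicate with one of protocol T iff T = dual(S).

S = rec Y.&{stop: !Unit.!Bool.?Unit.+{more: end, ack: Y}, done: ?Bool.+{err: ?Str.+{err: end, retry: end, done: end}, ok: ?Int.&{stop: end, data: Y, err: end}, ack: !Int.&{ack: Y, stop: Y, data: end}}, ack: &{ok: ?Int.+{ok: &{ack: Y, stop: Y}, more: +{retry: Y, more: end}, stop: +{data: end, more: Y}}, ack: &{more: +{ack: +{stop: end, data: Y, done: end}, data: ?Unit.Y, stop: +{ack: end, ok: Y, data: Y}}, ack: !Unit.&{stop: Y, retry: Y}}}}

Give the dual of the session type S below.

rec Y.+{stop: ?Unit.?Bool.!Unit.&{more: end, ack: Y}, done: !Bool.&{err: !Str.&{err: end, retry: end, done: end}, ok: !Int.+{stop: end, data: Y, err: end}, ack: ?Int.+{ack: Y, stop: Y, data: end}}, ack: +{ok: !Int.&{ok: +{ack: Y, stop: Y}, more: &{retry: Y, more: end}, stop: &{data: end, more: Y}}, ack: +{more: &{ack: &{stop: end, data: Y, done: end}, data: !Unit.Y, stop: &{ack: end, ok: Y, data: Y}}, ack: ?Unit.+{stop: Y, retry: Y}}}}

rec Y → rec Y  (binder kept)
  &{stop,done,ack} → +{stop,done,ack}  (external→internal)
    • stop:
      !Unit → ?Unit
        !Bool → ?Bool
          ?Unit → !Unit
            +{more,ack} → &{more,ack}  (⊕→&)
              • more:
                dual(end) = end
              • ack:
                dual(Y) = Y
    • done:
      ?Bool → !Bool
        +{err,ok,ack} → &{err,ok,ack}  (⊕→&)
          • err:
            ?Str → !Str
              +{err,retry,done} → &{err,retry,done}  (⊕→&)
                • err:
                  dual(end) = end
                • retry:
                  dual(end) = end
                • done:
                  dual(end) = end
          • ok:
            ?Int → !Int
              &{stop,data,err} → +{stop,data,err}  (external→internal)
                • stop:
                  dual(end) = end
                • data:
                  dual(Y) = Y
                • err:
                  dual(end) = end
          • ack:
            !Int → ?Int
              &{ack,stop,data} → +{ack,stop,data}  (external→internal)
                • ack:
                  dual(Y) = Y
                • stop:
                  dual(Y) = Y
                • data:
                  dual(end) = end
    • ack:
      &{ok,ack} → +{ok,ack}  (external→internal)
        • ok:
          ?Int → !Int
            +{ok,more,stop} → &{ok,more,stop}  (⊕→&)
              • ok:
                &{ack,stop} → +{ack,stop}  (external→internal)
                  • ack:
                    dual(Y) = Y
                  • stop:
                    dual(Y) = Y
              • more:
                +{retry,more} → &{retry,more}  (⊕→&)
                  • retry:
                    dual(Y) = Y
                  • more:
                    dual(end) = end
              • stop:
                +{data,more} → &{data,more}  (⊕→&)
                  • data:
                    dual(end) = end
                  • more:
                    dual(Y) = Y
        • ack:
          &{more,ack} → +{more,ack}  (external→internal)
            • more:
              +{ack,data,stop} → &{ack,data,stop}  (⊕→&)
                • ack:
                  +{stop,data,done} → &{stop,data,done}  (⊕→&)
                    • stop:
                      dual(end) = end
                    • data:
                      dual(Y) = Y
                    • done:
                      dual(end) = end
                • data:
                  ?Unit → !Unit
                    dual(Y) = Y
                • stop:
                  +{ack,ok,data} → &{ack,ok,data}  (⊕→&)
                    • ack:
                      dual(end) = end
                    • ok:
                      dual(Y) = Y
                    • data:
                      dual(Y) = Y
            • ack:
              !Unit → ?Unit
                &{stop,retry} → +{stop,retry}  (external→internal)
                  • stop:
                    dual(Y) = Y
                  • retry:
                    dual(Y) = Y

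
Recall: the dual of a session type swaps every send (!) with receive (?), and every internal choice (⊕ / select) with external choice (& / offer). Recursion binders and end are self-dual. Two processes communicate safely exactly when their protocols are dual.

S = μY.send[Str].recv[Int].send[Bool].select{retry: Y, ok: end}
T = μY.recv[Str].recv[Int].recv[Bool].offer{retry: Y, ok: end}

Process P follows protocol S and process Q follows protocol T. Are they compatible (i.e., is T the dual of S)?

μY vs μY  ok (rec unchanged)
  send[Str] vs recv[Str]  ok
    recv[Int] vs recv[Int]  ✗ same direction on both sides — not dual

NO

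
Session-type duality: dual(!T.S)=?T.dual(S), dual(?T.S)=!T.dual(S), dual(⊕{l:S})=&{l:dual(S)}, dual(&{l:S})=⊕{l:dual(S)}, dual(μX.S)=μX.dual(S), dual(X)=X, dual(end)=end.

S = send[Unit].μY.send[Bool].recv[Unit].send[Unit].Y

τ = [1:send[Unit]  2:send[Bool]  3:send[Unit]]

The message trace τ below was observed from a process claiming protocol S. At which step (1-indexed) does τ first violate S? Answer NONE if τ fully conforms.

[1] send[Unit]  match  state: μY.…
[2] send[Bool]  match  state: recv[Unit].send[Unit].μY.…
[3] got send[Unit], protocol expects recv[Unit]  ✗

3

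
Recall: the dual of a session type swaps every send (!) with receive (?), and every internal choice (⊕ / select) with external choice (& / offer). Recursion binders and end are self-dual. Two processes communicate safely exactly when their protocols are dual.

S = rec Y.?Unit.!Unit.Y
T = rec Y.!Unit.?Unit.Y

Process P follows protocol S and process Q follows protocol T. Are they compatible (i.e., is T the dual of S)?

rec Y vs rec Y  match (binder kept)
  ?Unit vs !Unit  match
    !Unit vs ?Unit  match
      Y vs Y  match

YES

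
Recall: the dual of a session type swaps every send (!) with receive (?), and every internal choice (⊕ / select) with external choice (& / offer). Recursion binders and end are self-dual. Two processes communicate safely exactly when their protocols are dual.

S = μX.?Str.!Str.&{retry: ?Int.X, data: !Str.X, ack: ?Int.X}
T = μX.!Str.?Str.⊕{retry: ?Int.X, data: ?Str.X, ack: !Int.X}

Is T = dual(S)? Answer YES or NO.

NO

μX | μX  ✓ (rec unchanged)
  ?Str | !Str  ✓
    !Str | ?Str  ✓
      &{retry,data,ack} | ⊕{retry,data,ack}  ✓ same labels
        [retry]
          ?Int | ?Int  ✗ same direction on both sides — not dual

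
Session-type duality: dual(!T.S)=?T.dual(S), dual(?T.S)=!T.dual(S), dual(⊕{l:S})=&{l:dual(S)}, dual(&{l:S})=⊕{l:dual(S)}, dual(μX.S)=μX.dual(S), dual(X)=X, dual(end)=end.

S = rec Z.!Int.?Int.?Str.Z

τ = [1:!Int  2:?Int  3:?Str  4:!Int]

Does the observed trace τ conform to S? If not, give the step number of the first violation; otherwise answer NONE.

[1] !Int  ✓  residual = ?Int.?Str.rec Z.…
[2] ?Int  ✓  residual = ?Str.rec Z.…
[3] ?Str  ✓  residual = rec Z.…
[4] !Int  ✓  residual = ?Int.?Str.rec Z.…
trace exhausted — no violation

NONE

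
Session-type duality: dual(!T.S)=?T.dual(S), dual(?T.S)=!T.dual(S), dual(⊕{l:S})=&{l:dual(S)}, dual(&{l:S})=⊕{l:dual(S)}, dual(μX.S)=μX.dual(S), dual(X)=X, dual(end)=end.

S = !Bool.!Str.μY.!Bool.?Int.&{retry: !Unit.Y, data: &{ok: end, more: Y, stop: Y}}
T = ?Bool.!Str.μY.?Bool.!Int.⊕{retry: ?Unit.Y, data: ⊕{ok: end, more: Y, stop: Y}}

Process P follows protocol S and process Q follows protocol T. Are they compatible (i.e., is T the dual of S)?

!Bool vs ?Bool  ok
  !Str vs !Str  ✗ same direction on both sides — not dual

NO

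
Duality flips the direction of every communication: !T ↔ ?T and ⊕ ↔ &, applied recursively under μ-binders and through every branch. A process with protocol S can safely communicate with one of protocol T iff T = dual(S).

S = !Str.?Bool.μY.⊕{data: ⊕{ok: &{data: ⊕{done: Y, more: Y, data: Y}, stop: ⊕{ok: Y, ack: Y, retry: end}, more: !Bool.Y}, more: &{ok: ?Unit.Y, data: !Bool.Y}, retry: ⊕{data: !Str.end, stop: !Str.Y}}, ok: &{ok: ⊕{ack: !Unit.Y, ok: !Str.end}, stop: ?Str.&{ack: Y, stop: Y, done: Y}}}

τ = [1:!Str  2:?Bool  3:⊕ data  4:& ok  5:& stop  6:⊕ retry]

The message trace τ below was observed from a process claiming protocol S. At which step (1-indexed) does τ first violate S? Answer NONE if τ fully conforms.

@1 !Str  ✓  now at ?Bool.μY.…
@2 ?Bool  ✓  now at μY.…
@3 ⊕ data  ✓  now at ⊕{ok: &{data: ⊕{done: μY.…, more: μY.…, data: μY.…}, stop: ⊕{ok: μY.…, ack: μY.…, retry: end}, more: !Bool.μY.…}, more: &{ok: ?Unit.μY.…, data: !Bool.μY.…}, retry: ⊕{data: !Str.end, stop: !Str.μY.…}}
@4 got & ok, protocol expects ⊕ ok or ⊕ more or ⊕ retry  ✗

4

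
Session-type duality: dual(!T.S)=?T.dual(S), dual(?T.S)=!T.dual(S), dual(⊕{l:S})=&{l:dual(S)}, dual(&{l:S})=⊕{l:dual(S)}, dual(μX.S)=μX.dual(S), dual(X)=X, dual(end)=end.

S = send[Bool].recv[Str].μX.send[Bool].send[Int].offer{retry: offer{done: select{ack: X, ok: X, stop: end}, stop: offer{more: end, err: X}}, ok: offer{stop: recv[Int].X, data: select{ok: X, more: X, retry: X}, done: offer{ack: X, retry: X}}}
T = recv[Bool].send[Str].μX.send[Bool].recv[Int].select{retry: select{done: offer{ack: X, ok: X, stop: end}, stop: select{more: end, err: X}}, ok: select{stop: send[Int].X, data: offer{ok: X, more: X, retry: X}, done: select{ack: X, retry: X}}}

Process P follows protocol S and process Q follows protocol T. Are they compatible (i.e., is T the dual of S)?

NO

send[Bool] | recv[Bool]  ✓
  recv[Str] | send[Str]  ✓
    μX | μX  ✓ (rec unchanged)
      send[Bool] | send[Bool]  ✗ same direction on both sides — not dual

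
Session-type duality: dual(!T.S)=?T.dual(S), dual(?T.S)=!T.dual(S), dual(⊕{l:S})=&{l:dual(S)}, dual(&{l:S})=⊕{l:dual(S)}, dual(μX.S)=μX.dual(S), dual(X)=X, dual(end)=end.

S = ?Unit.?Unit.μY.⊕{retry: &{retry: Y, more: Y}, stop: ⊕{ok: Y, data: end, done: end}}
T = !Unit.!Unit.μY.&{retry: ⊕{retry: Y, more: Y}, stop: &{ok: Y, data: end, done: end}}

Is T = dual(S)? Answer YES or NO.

YES

?Unit ‖ !Unit  ✓
  ?Unit ‖ !Unit  ✓
    μY ‖ μY  ✓ (binder kept)
      ⊕{retry,stop} ‖ &{retry,stop}  ✓ label sets agree
        case retry:
          &{retry,more} ‖ ⊕{retry,more}  ✓ label sets agree
            case retry:
              Y ‖ Y  ✓
            case more:
              Y ‖ Y  ✓
        case stop:
          ⊕{ok,data,done} ‖ &{ok,data,done}  ✓ label sets agree
            case ok:
              Y ‖ Y  ✓
            case data:
              end ‖ end  ✓
            case done:
              end ‖ end  ✓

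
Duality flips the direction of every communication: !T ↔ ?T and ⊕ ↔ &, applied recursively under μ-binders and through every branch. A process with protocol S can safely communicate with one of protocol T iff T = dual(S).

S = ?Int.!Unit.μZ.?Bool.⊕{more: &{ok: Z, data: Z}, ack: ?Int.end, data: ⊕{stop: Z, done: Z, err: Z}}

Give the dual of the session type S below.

!Int.?Unit.μZ.!Bool.&{more: ⊕{ok: Z, data: Z}, ack: !Int.end, data: &{stop: Z, done: Z, err: Z}}

?Int ↦ !Int
  !Unit ↦ ?Unit
    μZ ↦ μZ  (μ self-dual)
      ?Bool ↦ !Bool
        ⊕{more,ack,data} ↦ &{more,ack,data}  (internal→external)
          case more:
            &{ok,data} ↦ ⊕{ok,data}  (offer→select)
              case ok:
                Z ↦ Z
              case data:
                Z ↦ Z
          case ack:
            ?Int ↦ !Int
              end ↦ end
          case data:
            ⊕{stop,done,err} ↦ &{stop,done,err}  (internal→external)
              case stop:
                Z ↦ Z
              case done:
                Z ↦ Z
              case err:
                Z ↦ Z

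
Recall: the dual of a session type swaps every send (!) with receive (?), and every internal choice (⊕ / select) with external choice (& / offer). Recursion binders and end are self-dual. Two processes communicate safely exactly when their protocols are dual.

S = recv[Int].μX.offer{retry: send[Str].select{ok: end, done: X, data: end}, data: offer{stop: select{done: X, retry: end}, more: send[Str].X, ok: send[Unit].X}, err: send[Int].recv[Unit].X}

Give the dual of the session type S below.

send[Int].μX.select{retry: recv[Str].offer{ok: end, done: X, data: end}, data: select{stop: offer{done: X, retry: end}, more: recv[Str].X, ok: recv[Unit].X}, err: recv[Int].send[Unit].X}

recv[Int] = send[Int]
  μX = μX  (binder kept)
    offer{retry,data,err} = select{retry,data,err}  (offer→select)
      [retry]
        send[Str] = recv[Str]
          select{ok,done,data} = offer{ok,done,data}  (select→offer)
            [ok]
              end self-dual
            [done]
              X self-dual
            [data]
              end self-dual
      [data]
        offer{stop,more,ok} = select{stop,more,ok}  (offer→select)
          [stop]
            select{done,retry} = offer{done,retry}  (select→offer)
              [done]
                X self-dual
              [retry]
                end self-dual
          [more]
            send[Str] = recv[Str]
              X self-dual
          [ok]
            send[Unit] = recv[Unit]
              X self-dual
      [err]
        send[Int] = recv[Int]
          recv[Unit] = send[Unit]
            X self-dual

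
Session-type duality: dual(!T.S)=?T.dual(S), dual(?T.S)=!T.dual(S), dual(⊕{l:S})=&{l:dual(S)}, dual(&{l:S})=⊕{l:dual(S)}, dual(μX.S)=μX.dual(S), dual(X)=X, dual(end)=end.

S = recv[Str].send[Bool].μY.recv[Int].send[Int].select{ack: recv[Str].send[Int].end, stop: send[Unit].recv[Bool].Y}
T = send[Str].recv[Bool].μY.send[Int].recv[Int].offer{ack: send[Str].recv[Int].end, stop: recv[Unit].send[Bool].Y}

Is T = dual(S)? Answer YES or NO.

recv[Str] vs send[Str]  match
  send[Bool] vs recv[Bool]  match
    μY vs μY  match (binder kept)
      recv[Int] vs send[Int]  match
        send[Int] vs recv[Int]  match
          select{ack,stop} vs offer{ack,stop}  match same labels
            case ack:
              recv[Str] vs send[Str]  match
                send[Int] vs recv[Int]  match
                  end vs end  match
            case stop:
              send[Unit] vs recv[Unit]  match
                recv[Bool] vs send[Bool]  match
                  Y vs Y  match

YES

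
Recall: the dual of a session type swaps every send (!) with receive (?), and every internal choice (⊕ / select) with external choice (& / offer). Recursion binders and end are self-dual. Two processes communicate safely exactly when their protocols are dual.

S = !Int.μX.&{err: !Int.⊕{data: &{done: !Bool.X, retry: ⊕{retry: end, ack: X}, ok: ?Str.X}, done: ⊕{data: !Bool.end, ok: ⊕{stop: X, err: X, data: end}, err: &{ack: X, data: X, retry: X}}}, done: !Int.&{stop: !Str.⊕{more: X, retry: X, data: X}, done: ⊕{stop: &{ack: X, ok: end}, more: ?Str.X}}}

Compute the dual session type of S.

!Int → ?Int
  μX → μX  (binder kept)
    &{err,done} → ⊕{err,done}  (offer→select)
      [err]
        !Int → ?Int
          ⊕{data,done} → &{data,done}  (⊕→&)
            [data]
              &{done,retry,ok} → ⊕{done,retry,ok}  (offer→select)
                [done]
                  !Bool → ?Bool
                    X ↦ X
                [retry]
                  ⊕{retry,ack} → &{retry,ack}  (⊕→&)
                    [retry]
                      end ↦ end
                    [ack]
                      X ↦ X
                [ok]
                  ?Str → !Str
                    X ↦ X
            [done]
              ⊕{data,ok,err} → &{data,ok,err}  (⊕→&)
                [data]
                  !Bool → ?Bool
                    end ↦ end
                [ok]
                  ⊕{stop,err,data} → &{stop,err,data}  (⊕→&)
                    [stop]
                      X ↦ X
                    [err]
                      X ↦ X
                    [data]
                      end ↦ end
                [err]
                  &{ack,data,retry} → ⊕{ack,data,retry}  (offer→select)
                    [ack]
                      X ↦ X
                    [data]
                      X ↦ X
                    [retry]
                      X ↦ X
      [done]
        !Int → ?Int
          &{stop,done} → ⊕{stop,done}  (offer→select)
            [stop]
              !Str → ?Str
                ⊕{more,retry,data} → &{more,retry,data}  (⊕→&)
                  [more]
                    X ↦ X
                  [retry]
                    X ↦ X
                  [data]
                    X ↦ X
            [done]
              ⊕{stop,more} → &{stop,more}  (⊕→&)
                [stop]
                  &{ack,ok} → ⊕{ack,ok}  (offer→select)
                    [ack]
                      X ↦ X
                    [ok]
                      end ↦ end
                [more]
                  ?Str → !Str
                    X ↦ X

?Int.μX.⊕{err: ?Int.&{data: ⊕{done: ?Bool.X, retry: &{retry: end, ack: X}, ok: !Str.X}, done: &{data: ?Bool.end, ok: &{stop: X, err: X, data: end}, err: ⊕{ack: X, data: X, retry: X}}}, done: ?Int.⊕{stop: ?Str.&{more: X, retry: X, data: X}, done: &{stop: ⊕{ack: X, ok: end}, more: !Str.X}}}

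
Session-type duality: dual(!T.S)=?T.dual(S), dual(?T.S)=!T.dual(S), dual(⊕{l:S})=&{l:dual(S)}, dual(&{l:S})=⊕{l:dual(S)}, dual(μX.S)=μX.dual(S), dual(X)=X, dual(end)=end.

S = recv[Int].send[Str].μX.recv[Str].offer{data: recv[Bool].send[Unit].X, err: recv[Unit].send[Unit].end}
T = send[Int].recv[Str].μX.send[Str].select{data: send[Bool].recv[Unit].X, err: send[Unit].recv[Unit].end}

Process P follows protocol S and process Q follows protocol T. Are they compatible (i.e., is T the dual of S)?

recv[Int] vs send[Int]  ✓
  send[Str] vs recv[Str]  ✓
    μX vs μX  ✓ (rec unchanged)
      recv[Str] vs send[Str]  ✓
        offer{data,err} vs select{data,err}  ✓ labels match
          • data:
            recv[Bool] vs send[Bool]  ✓
              send[Unit] vs recv[Unit]  ✓
                X vs X  ✓
          • err:
            recv[Unit] vs send[Unit]  ✓
              send[Unit] vs recv[Unit]  ✓
                end vs end  ✓

YES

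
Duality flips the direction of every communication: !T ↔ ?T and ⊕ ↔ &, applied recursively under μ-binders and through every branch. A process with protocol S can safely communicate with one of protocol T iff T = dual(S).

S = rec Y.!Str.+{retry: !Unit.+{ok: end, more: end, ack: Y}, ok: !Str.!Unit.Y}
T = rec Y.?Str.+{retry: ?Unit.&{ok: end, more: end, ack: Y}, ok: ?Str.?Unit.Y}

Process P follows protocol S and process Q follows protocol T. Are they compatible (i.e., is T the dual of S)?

rec Y ‖ rec Y  ok (μ self-dual)
  !Str ‖ ?Str  ok
    +{retry,ok} ‖ +{retry,ok}  ✗ choice polarity not flipped — not dual

NO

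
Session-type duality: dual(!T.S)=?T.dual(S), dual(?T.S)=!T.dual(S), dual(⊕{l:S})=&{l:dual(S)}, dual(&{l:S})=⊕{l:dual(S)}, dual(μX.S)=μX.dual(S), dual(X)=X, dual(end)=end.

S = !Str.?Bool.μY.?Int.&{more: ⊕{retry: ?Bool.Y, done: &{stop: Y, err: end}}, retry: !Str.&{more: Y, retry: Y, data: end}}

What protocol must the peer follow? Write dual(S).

!Str ↦ ?Str
  ?Bool ↦ !Bool
    μY ↦ μY  (rec unchanged)
      ?Int ↦ !Int
        &{more,retry} ↦ ⊕{more,retry}  (&→⊕)
          • more:
            ⊕{retry,done} ↦ &{retry,done}  (⊕→&)
              • retry:
                ?Bool ↦ !Bool
                  dual(Y) = Y
              • done:
                &{stop,err} ↦ ⊕{stop,err}  (&→⊕)
                  • stop:
                    dual(Y) = Y
                  • err:
                    dual(end) = end
          • retry:
            !Str ↦ ?Str
              &{more,retry,data} ↦ ⊕{more,retry,data}  (&→⊕)
                • more:
                  dual(Y) = Y
                • retry:
                  dual(Y) = Y
                • data:
                  dual(end) = end

?Str.!Bool.μY.!Int.⊕{more: &{retry: !Bool.Y, done: ⊕{stop: Y, err: end}}, retry: ?Str.⊕{more: Y, retry: Y, data: end}}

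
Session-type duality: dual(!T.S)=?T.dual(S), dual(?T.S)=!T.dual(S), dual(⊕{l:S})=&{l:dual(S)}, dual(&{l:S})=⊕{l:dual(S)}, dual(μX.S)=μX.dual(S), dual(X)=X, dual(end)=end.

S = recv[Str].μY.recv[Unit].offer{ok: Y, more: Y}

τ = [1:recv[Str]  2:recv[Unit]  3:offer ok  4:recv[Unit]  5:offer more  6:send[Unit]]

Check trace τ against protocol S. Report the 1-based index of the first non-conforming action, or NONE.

step 1: recv[Str]  ✓  residual = μY.…
step 2: recv[Unit]  ✓  residual = offer{ok: μY.…, more: μY.…}
step 3: offer ok  ✓  residual = μY.…
step 4: recv[Unit]  ✓  residual = offer{ok: μY.…, more: μY.…}
step 5: offer more  ✓  residual = μY.…
step 6: got send[Unit], protocol expects recv[Unit]  ✗

6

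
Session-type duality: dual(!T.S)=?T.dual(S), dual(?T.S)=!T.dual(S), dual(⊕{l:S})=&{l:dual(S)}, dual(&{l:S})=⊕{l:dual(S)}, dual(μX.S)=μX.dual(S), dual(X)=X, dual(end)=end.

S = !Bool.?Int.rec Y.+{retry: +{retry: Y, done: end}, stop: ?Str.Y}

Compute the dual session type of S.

!Bool → ?Bool
  ?Int → !Int
    rec Y → rec Y  (μ self-dual)
      +{retry,stop} → &{retry,stop}  (internal→external)
        • retry:
          +{retry,done} → &{retry,done}  (internal→external)
            • retry:
              Y self-dual
            • done:
              end self-dual
        • stop:
          ?Str → !Str
            Y self-dual

?Bool.!Int.rec Y.&{retry: &{retry: Y, done: end}, stop: !Str.Y}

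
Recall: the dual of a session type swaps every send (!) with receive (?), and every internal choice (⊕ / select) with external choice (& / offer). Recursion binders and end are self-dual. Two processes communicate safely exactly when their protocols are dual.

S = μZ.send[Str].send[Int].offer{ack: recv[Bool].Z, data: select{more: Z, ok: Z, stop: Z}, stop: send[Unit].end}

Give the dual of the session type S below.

μZ.recv[Str].recv[Int].select{ack: send[Bool].Z, data: offer{more: Z, ok: Z, stop: Z}, stop: recv[Unit].end}

μZ = μZ  (rec unchanged)
  send[Str] = recv[Str]
    send[Int] = recv[Int]
      offer{ack,data,stop} = select{ack,data,stop}  (offer→select)
        • ack:
          recv[Bool] = send[Bool]
            dual(Z) = Z
        • data:
          select{more,ok,stop} = offer{more,ok,stop}  (internal→external)
            • more:
              dual(Z) = Z
            • ok:
              dual(Z) = Z
            • stop:
              dual(Z) = Z
        • stop:
          send[Unit] = recv[Unit]
            dual(end) = end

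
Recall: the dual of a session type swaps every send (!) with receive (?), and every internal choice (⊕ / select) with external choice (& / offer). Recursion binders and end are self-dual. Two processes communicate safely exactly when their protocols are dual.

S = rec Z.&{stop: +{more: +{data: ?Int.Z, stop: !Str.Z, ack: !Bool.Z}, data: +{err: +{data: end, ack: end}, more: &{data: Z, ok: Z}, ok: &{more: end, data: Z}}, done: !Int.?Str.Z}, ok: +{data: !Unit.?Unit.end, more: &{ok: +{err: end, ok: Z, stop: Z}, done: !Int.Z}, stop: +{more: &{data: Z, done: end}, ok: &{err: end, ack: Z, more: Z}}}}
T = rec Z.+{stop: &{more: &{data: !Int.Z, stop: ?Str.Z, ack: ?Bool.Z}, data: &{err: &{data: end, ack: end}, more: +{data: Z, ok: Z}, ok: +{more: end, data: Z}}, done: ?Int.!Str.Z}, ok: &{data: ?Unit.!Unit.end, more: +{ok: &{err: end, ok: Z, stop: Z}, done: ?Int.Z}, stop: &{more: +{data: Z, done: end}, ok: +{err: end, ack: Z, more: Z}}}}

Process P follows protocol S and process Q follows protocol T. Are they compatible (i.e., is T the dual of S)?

YES

rec Z | rec Z  ok (rec unchanged)
  &{stop,ok} | +{stop,ok}  ok label sets agree
    • stop:
      +{more,data,done} | &{more,data,done}  ok label sets agree
        • more:
          +{data,stop,ack} | &{data,stop,ack}  ok label sets agree
            • data:
              ?Int | !Int  ok
                Z | Z  ok
            • stop:
              !Str | ?Str  ok
                Z | Z  ok
            • ack:
              !Bool | ?Bool  ok
                Z | Z  ok
        • data:
          +{err,more,ok} | &{err,more,ok}  ok label sets agree
            • err:
              +{data,ack} | &{data,ack}  ok label sets agree
                • data:
                  end | end  ok
                • ack:
                  end | end  ok
            • more:
              &{data,ok} | +{data,ok}  ok label sets agree
                • data:
                  Z | Z  ok
                • ok:
                  Z | Z  ok
            • ok:
              &{more,data} | +{more,data}  ok label sets agree
                • more:
                  end | end  ok
                • data:
                  Z | Z  ok
        • done:
          !Int | ?Int  ok
            ?Str | !Str  ok
              Z | Z  ok
    • ok:
      +{data,more,stop} | &{data,more,stop}  ok label sets agree
        • data:
          !Unit | ?Unit  ok
            ?Unit | !Unit  ok
              end | end  ok
        • more:
          &{ok,done} | +{ok,done}  ok label sets agree
            • ok:
              +{err,ok,stop} | &{err,ok,stop}  ok label sets agree
                • err:
                  end | end  ok
                • ok:
                  Z | Z  ok
                • stop:
                  Z | Z  ok
            • done:
              !Int | ?Int  ok
                Z | Z  ok
        • stop:
          +{more,ok} | &{more,ok}  ok label sets agree
            • more:
              &{data,done} | +{data,done}  ok label sets agree
                • data:
                  Z | Z  ok
                • done:
                  end | end  ok
            • ok:
              &{err,ack,more} | +{err,ack,more}  ok label sets agree
                • err:
                  end | end  ok
                • ack:
                  Z | Z  ok
                • more:
                  Z | Z  ok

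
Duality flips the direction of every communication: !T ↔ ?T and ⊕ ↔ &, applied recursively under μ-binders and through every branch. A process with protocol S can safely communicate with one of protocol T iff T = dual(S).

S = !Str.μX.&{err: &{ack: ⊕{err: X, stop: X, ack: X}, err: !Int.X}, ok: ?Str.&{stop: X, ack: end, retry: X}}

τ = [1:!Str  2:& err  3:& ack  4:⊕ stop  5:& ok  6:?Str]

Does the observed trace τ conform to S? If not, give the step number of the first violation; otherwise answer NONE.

step 1: !Str  ✓  residual = μX.…
step 2: & err  ✓  residual = &{ack: ⊕{err: μX.…, stop: μX.…, ack: μX.…}, err: !Int.μX.…}
step 3: & ack  ✓  residual = ⊕{err: μX.…, stop: μX.…, ack: μX.…}
step 4: ⊕ stop  ✓  residual = μX.…
step 5: & ok  ✓  residual = ?Str.&{stop: μX.…, ack: end, retry: μX.…}
step 6: ?Str  ✓  residual = &{stop: μX.…, ack: end, retry: μX.…}
trace exhausted — no violation

NONE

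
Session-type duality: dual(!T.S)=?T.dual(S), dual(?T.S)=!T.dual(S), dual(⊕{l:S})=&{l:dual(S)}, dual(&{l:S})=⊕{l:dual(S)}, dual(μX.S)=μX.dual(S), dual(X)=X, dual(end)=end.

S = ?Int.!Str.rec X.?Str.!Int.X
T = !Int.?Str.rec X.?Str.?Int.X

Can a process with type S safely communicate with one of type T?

NO

?Int | !Int  ok
  !Str | ?Str  ok
    rec X | rec X  ok (μ self-dual)
      ?Str | ?Str  ✗ same direction on both sides — not dual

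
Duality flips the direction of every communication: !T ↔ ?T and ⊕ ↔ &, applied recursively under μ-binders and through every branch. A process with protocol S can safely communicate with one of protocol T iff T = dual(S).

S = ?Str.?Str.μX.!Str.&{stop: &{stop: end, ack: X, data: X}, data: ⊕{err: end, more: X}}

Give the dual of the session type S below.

?Str = !Str
  ?Str = !Str
    μX = μX  (binder kept)
      !Str = ?Str
        &{stop,data} = ⊕{stop,data}  (external→internal)
          [stop]
            &{stop,ack,data} = ⊕{stop,ack,data}  (external→internal)
              [stop]
                end self-dual
              [ack]
                X self-dual
              [data]
                X self-dual
          [data]
            ⊕{err,more} = &{err,more}  (select→offer)
              [err]
                end self-dual
              [more]
                X self-dual

!Str.!Str.μX.?Str.⊕{stop: ⊕{stop: end, ack: X, data: X}, data: &{err: end, more: X}}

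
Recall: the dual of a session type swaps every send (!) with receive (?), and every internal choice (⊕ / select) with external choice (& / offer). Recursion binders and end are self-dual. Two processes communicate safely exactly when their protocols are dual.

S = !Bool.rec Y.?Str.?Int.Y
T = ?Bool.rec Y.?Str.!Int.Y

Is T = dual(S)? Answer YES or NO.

NO

!Bool | ?Bool  ✓
  rec Y | rec Y  ✓ (rec unchanged)
    ?Str | ?Str  ✗ same direction on both sides — not dual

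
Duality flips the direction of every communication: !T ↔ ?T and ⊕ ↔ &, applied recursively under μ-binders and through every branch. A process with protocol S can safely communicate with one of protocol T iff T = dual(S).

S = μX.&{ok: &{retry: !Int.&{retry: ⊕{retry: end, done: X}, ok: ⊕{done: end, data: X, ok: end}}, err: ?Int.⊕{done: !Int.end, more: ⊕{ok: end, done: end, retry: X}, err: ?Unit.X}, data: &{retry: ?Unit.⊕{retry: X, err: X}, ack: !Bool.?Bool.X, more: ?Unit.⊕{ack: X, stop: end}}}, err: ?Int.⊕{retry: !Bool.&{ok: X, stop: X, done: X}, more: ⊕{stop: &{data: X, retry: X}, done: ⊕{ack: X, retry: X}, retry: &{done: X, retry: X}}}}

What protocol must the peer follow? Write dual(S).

μX = μX  (μ self-dual)
  &{ok,err} = ⊕{ok,err}  (external→internal)
    • ok:
      &{retry,err,data} = ⊕{retry,err,data}  (external→internal)
        • retry:
          !Int = ?Int
            &{retry,ok} = ⊕{retry,ok}  (external→internal)
              • retry:
                ⊕{retry,done} = &{retry,done}  (⊕→&)
                  • retry:
                    end ↦ end
                  • done:
                    X ↦ X
              • ok:
                ⊕{done,data,ok} = &{done,data,ok}  (⊕→&)
                  • done:
                    end ↦ end
                  • data:
                    X ↦ X
                  • ok:
                    end ↦ end
        • err:
          ?Int = !Int
            ⊕{done,more,err} = &{done,more,err}  (⊕→&)
              • done:
                !Int = ?Int
                  end ↦ end
              • more:
                ⊕{ok,done,retry} = &{ok,done,retry}  (⊕→&)
                  • ok:
                    end ↦ end
                  • done:
                    end ↦ end
                  • retry:
                    X ↦ X
              • err:
                ?Unit = !Unit
                  X ↦ X
        • data:
          &{retry,ack,more} = ⊕{retry,ack,more}  (external→internal)
            • retry:
              ?Unit = !Unit
                ⊕{retry,err} = &{retry,err}  (⊕→&)
                  • retry:
                    X ↦ X
                  • err:
                    X ↦ X
            • ack:
              !Bool = ?Bool
                ?Bool = !Bool
                  X ↦ X
            • more:
              ?Unit = !Unit
                ⊕{ack,stop} = &{ack,stop}  (⊕→&)
                  • ack:
                    X ↦ X
                  • stop:
                    end ↦ end
    • err:
      ?Int = !Int
        ⊕{retry,more} = &{retry,more}  (⊕→&)
          • retry:
            !Bool = ?Bool
              &{ok,stop,done} = ⊕{ok,stop,done}  (external→internal)
                • ok:
                  X ↦ X
                • stop:
                  X ↦ X
                • done:
                  X ↦ X
          • more:
            ⊕{stop,done,retry} = &{stop,done,retry}  (⊕→&)
              • stop:
                &{data,retry} = ⊕{data,retry}  (external→internal)
                  • data:
                    X ↦ X
                  • retry:
                    X ↦ X
              • done:
                ⊕{ack,retry} = &{ack,retry}  (⊕→&)
                  • ack:
                    X ↦ X
                  • retry:
                    X ↦ X
              • retry:
                &{done,retry} = ⊕{done,retry}  (external→internal)
                  • done:
                    X ↦ X
                  • retry:
                    X ↦ X

μX.⊕{ok: ⊕{retry: ?Int.⊕{retry: &{retry: end, done: X}, ok: &{done: end, data: X, ok: end}}, err: !Int.&{done: ?Int.end, more: &{ok: end, done: end, retry: X}, err: !Unit.X}, data: ⊕{retry: !Unit.&{retry: X, err: X}, ack: ?Bool.!Bool.X, more: !Unit.&{ack: X, stop: end}}}, err: !Int.&{retry: ?Bool.⊕{ok: X, stop: X, done: X}, more: &{stop: ⊕{data: X, retry: X}, done: &{ack: X, retry: X}, retry: ⊕{done: X, retry: X}}}}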